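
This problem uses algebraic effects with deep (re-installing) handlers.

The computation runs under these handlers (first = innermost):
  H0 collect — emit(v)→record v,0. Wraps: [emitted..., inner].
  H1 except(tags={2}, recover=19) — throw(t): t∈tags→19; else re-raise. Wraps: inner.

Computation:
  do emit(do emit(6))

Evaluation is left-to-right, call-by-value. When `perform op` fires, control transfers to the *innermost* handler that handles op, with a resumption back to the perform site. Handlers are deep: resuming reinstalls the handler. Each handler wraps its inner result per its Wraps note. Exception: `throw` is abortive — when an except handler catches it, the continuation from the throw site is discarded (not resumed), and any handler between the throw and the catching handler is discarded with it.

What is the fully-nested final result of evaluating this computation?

Working:
emit(6) @ H0 ⇒ out+=6
emit(0) @ H0 ⇒ out+=0
H0 returns [6, 0, 0]
H1 returns [6, 0, 0]
= [6, 0, 0]

Answer: [6, 0, 0]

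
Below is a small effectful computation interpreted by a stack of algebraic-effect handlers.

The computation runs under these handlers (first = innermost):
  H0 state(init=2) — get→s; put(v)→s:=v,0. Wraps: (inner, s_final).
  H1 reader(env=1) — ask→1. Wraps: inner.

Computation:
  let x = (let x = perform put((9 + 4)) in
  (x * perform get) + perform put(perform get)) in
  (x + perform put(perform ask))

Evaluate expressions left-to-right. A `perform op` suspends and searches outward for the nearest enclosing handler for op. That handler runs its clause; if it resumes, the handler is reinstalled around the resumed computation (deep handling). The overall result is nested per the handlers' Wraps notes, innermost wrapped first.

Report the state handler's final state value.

Answer: 1

Evaluation trace:
put(13) @ H0 ⇒ s:=13
get @ H0 ⇒ 13
get @ H0 ⇒ 13
put(13) @ H0 ⇒ s:=13
ask @ H1 ⇒ 1
put(1) @ H0 ⇒ s:=1
H0 returns (0, 1)
H1 returns (0, 1)
= (0, 1)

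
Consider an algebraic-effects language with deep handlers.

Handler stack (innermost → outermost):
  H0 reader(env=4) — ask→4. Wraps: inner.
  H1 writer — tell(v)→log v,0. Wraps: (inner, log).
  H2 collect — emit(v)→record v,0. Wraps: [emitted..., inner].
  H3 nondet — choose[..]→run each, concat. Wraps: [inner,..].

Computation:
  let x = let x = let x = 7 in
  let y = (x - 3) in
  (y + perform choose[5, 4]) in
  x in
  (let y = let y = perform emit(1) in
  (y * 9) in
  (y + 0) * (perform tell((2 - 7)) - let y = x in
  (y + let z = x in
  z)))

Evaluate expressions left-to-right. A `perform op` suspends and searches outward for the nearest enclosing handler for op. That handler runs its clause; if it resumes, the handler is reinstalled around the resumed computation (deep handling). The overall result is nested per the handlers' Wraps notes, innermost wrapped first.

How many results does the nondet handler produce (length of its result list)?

Answer: 2

Working:
choose[5, 4] @ H3
  branch[0] choose=5:
    emit(1) @ H2 ⇒ out+=1
    tell(-5) @ H1 ⇒ log+=-5
    H0 returns 0
    H1 returns (0, (-5))
    H2 returns [1, (0, (-5))]
    H3 returns [[1, (0, (-5))]]
  branch[1] choose=4:
    emit(1) @ H2 ⇒ out+=1
    tell(-5) @ H1 ⇒ log+=-5
    H0 returns 0
    H1 returns (0, (-5))
    H2 returns [1, (0, (-5))]
    H3 returns [[1, (0, (-5))]]
= [[1, (0, (-5))], [1, (0, (-5))]]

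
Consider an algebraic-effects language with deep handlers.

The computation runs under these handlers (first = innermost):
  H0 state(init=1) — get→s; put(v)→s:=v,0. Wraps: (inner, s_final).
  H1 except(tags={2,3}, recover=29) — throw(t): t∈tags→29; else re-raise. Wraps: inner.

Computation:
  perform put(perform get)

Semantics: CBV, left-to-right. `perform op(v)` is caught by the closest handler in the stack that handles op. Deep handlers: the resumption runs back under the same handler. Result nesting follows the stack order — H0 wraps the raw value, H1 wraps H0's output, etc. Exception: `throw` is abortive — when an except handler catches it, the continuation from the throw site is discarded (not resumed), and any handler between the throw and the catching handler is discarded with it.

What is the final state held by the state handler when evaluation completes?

Answer: 1

Working:
get @ H0 ⇒ 1
put(1) @ H0 ⇒ s:=1
H0 returns (0, 1)
H1 returns (0, 1)
= (0, 1)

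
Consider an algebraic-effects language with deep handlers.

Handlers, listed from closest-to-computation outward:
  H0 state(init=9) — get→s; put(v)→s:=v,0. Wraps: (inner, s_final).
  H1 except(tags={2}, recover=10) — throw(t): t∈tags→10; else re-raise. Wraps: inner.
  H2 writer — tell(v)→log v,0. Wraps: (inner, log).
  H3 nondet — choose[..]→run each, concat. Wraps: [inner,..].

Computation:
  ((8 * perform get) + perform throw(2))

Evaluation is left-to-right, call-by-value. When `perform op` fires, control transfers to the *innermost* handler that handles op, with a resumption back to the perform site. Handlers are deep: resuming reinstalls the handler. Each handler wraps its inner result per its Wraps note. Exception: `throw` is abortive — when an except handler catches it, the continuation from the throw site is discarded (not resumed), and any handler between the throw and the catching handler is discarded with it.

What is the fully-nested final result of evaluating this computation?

Answer: [(10, ())]

Working:
get @ H0 ⇒ 9
throw(2) @ H1 caught ⇒ 10
H2 returns (10, ())
H3 returns [(10, ())]
= [(10, ())]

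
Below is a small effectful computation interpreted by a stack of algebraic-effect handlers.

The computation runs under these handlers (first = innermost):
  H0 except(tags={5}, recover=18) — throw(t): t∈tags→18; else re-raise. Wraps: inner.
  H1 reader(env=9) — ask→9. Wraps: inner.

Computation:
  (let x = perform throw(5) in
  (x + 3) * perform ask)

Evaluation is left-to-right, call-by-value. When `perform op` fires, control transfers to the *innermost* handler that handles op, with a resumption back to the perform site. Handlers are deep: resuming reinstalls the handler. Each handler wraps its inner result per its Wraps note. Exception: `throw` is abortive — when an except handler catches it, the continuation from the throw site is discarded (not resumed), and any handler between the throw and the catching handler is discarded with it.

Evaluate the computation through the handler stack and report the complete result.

Step-by-step:
throw(5) @ H0 caught ⇒ 18
H1 returns 18
= 18

Answer: 18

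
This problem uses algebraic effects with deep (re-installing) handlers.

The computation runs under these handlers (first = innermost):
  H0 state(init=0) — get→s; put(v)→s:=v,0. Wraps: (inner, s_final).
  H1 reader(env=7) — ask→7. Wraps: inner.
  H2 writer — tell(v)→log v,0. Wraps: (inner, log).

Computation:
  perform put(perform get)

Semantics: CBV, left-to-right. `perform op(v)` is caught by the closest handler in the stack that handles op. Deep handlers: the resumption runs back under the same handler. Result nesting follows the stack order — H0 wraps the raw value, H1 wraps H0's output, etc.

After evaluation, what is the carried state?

Answer: 0

Evaluation trace:
get @ H0 ⇒ 0
put(0) @ H0 ⇒ s:=0
H0 returns (0, 0)
H1 returns (0, 0)
H2 returns ((0, 0), ())
= ((0, 0), ())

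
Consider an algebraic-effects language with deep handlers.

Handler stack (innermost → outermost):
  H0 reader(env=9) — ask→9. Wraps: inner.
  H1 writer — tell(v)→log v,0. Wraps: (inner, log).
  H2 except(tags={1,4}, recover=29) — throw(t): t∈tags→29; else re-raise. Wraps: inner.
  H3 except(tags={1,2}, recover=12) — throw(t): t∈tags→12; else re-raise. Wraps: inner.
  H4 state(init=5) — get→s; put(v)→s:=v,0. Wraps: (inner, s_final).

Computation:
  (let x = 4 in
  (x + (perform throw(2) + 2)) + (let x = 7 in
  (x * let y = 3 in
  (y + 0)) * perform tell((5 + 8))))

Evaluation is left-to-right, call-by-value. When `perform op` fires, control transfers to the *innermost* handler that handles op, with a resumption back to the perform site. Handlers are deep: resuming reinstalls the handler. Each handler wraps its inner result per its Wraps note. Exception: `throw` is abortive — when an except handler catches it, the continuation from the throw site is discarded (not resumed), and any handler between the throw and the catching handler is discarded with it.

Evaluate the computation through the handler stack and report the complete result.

Answer: (12, 5)

Working:
throw(2) @ H2 re-raised
throw(2) @ H3 caught ⇒ 12
H4 returns (12, 5)
= (12, 5)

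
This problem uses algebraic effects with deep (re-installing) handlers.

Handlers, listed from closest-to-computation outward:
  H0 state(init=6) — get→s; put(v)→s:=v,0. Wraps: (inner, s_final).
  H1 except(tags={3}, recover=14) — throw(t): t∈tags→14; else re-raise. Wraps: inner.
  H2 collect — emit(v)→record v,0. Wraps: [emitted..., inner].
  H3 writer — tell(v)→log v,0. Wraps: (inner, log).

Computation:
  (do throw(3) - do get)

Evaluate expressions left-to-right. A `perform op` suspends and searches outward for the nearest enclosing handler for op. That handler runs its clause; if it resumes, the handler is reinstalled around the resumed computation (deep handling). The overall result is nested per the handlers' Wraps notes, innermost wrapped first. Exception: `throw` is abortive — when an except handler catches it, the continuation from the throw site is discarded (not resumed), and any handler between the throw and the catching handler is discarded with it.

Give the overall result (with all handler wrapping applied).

Step-by-step:
throw(3) @ H1 caught ⇒ 14
H2 returns [14]
H3 returns ([14], ())
= ([14], ())

Answer: ([14], ())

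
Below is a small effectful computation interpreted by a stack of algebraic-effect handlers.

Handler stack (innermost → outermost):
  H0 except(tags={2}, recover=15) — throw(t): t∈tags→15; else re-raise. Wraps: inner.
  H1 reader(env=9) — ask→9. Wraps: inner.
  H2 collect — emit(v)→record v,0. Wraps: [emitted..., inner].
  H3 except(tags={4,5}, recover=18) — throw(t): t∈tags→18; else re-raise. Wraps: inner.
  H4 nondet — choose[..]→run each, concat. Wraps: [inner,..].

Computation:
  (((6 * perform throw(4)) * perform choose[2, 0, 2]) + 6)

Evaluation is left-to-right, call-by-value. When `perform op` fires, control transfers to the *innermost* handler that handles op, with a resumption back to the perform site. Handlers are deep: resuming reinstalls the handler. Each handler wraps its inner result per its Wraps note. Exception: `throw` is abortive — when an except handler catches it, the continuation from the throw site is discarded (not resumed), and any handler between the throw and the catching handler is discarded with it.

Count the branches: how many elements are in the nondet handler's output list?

Evaluation trace:
throw(4) @ H0 re-raised
throw(4) @ H3 caught ⇒ 18
H4 returns [18]
= [18]

Answer: 1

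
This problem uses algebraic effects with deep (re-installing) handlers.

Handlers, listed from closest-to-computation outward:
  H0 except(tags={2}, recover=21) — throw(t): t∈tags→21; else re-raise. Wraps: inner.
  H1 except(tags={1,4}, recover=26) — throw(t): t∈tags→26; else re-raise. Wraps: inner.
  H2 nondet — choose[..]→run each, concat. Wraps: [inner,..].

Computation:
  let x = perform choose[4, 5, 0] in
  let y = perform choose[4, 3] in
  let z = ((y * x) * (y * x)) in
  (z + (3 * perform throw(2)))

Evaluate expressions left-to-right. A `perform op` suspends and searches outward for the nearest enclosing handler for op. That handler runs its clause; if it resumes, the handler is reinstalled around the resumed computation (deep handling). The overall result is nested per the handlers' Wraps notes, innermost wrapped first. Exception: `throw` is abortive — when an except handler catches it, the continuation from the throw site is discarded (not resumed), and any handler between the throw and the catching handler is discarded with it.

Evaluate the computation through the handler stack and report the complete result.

Answer: [21, 21, 21, 21, 21, 21]

Evaluation trace:
choose[4, 5, 0] @ H2
  branch[0] choose=4:
    choose[4, 3] @ H2
      branch[0] choose=4:
        throw(2) @ H0 caught ⇒ 21
        H1 returns 21
        H2 returns [21]
      branch[1] choose=3:
        throw(2) @ H0 caught ⇒ 21
        H1 returns 21
        H2 returns [21]
  branch[1] choose=5:
    choose[4, 3] @ H2
      branch[0] choose=4:
        throw(2) @ H0 caught ⇒ 21
        H1 returns 21
        H2 returns [21]
      branch[1] choose=3:
        throw(2) @ H0 caught ⇒ 21
        H1 returns 21
        H2 returns [21]
  branch[2] choose=0:
    choose[4, 3] @ H2
      branch[0] choose=4:
        throw(2) @ H0 caught ⇒ 21
        H1 returns 21
        H2 returns [21]
      branch[1] choose=3:
        throw(2) @ H0 caught ⇒ 21
        H1 returns 21
        H2 returns [21]
= [21, 21, 21, 21, 21, 21]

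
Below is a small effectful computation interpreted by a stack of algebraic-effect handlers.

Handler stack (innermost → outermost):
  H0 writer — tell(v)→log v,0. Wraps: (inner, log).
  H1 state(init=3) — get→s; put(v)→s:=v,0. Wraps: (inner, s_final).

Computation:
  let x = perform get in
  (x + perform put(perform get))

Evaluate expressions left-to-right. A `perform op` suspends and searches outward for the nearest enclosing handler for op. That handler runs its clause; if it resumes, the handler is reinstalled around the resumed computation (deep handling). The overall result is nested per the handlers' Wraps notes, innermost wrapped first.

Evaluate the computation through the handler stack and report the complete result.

Answer: ((3, ()), 3)

Step-by-step:
get @ H1 ⇒ 3
get @ H1 ⇒ 3
put(3) @ H1 ⇒ s:=3
H0 returns (3, ())
H1 returns ((3, ()), 3)
= ((3, ()), 3)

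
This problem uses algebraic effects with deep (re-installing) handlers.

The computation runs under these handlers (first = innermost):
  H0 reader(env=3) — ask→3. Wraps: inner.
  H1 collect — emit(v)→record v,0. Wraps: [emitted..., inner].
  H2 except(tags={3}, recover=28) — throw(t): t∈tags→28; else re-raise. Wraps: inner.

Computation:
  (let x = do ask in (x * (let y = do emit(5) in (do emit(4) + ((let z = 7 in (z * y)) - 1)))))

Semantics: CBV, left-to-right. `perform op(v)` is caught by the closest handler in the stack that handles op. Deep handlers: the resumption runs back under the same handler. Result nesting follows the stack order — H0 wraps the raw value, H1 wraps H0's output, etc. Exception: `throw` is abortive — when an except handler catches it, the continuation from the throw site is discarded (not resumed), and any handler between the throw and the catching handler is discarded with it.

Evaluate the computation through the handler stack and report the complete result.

Step-by-step:
ask @ H0 ⇒ 3
emit(5) @ H1 ⇒ out+=5
emit(4) @ H1 ⇒ out+=4
H0 returns -3
H1 returns [5, 4, -3]
H2 returns [5, 4, -3]
= [5, 4, -3]

Answer: [5, 4, -3]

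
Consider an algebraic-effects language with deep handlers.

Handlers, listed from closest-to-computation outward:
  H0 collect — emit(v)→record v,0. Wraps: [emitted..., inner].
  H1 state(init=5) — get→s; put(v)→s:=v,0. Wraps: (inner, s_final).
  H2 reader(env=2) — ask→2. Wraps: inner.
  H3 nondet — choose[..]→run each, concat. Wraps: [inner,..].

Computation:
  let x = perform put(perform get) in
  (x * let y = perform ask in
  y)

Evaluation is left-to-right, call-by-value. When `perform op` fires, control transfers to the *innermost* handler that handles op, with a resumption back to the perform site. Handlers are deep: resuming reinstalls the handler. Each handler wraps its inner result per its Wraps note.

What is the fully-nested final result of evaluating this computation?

Evaluation trace:
get @ H1 ⇒ 5
put(5) @ H1 ⇒ s:=5
ask @ H2 ⇒ 2
H0 returns [0]
H1 returns ([0], 5)
H2 returns ([0], 5)
H3 returns [([0], 5)]
= [([0], 5)]

Answer: [([0], 5)]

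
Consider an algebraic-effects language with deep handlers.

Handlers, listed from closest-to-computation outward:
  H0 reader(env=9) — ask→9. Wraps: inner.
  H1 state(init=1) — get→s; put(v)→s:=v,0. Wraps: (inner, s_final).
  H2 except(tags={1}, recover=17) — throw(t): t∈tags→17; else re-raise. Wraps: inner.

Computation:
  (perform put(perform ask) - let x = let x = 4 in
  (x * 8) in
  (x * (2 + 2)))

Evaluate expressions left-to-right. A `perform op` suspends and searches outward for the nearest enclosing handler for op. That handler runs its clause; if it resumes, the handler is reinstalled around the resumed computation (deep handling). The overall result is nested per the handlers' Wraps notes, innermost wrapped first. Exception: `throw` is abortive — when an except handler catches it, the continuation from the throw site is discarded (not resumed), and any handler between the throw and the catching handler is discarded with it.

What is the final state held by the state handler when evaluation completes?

Evaluation trace:
ask @ H0 ⇒ 9
put(9) @ H1 ⇒ s:=9
H0 returns -128
H1 returns (-128, 9)
H2 returns (-128, 9)
= (-128, 9)

Answer: 9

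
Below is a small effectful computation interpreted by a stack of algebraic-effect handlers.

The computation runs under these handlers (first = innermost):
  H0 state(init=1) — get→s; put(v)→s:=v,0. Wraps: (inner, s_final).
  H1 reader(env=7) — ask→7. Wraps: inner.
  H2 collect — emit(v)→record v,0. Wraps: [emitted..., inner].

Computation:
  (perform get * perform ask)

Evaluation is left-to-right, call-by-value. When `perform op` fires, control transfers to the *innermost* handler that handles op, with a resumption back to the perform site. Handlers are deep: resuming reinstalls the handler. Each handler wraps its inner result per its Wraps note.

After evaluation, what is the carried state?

Working:
get @ H0 ⇒ 1
ask @ H1 ⇒ 7
H0 returns (7, 1)
H1 returns (7, 1)
H2 returns [(7, 1)]
= [(7, 1)]

Answer: 1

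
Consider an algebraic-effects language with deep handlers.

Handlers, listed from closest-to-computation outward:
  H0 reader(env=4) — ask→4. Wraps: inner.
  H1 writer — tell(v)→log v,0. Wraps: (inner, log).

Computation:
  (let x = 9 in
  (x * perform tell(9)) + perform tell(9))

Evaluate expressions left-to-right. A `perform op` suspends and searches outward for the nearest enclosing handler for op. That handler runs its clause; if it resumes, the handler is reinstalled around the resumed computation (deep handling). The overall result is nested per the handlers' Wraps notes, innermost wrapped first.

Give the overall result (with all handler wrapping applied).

Answer: (0, (9, 9))

Working:
tell(9) @ H1 ⇒ log+=9
tell(9) @ H1 ⇒ log+=9
H0 returns 0
H1 returns (0, (9, 9))
= (0, (9, 9))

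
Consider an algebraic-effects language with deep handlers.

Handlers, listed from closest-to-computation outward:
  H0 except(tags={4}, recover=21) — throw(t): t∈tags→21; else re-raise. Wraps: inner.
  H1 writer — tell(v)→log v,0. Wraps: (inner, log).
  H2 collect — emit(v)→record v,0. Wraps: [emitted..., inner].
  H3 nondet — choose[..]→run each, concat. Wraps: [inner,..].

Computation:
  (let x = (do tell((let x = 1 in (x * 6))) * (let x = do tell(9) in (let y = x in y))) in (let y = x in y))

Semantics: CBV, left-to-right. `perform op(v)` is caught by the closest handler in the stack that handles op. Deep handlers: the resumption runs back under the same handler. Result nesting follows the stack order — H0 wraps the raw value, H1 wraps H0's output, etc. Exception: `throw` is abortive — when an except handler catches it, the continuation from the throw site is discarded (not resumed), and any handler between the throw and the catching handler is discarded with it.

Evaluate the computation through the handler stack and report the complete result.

Answer: [[(0, (6, 9))]]

Working:
tell(6) @ H1 ⇒ log+=6
tell(9) @ H1 ⇒ log+=9
H0 returns 0
H1 returns (0, (6, 9))
H2 returns [(0, (6, 9))]
H3 returns [[(0, (6, 9))]]
= [[(0, (6, 9))]]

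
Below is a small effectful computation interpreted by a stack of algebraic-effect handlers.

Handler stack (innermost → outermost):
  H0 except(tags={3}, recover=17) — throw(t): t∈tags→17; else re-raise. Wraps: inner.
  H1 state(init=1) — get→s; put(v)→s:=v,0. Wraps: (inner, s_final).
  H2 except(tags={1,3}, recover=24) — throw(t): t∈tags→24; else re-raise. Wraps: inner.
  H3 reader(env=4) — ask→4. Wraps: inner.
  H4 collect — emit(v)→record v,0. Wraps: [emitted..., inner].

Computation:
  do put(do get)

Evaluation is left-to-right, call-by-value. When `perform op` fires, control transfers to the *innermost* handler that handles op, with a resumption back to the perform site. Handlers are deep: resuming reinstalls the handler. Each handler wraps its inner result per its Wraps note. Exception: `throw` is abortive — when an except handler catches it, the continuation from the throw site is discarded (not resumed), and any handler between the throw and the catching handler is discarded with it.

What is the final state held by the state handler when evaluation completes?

Evaluation trace:
get @ H1 ⇒ 1
put(1) @ H1 ⇒ s:=1
H0 returns 0
H1 returns (0, 1)
H2 returns (0, 1)
H3 returns (0, 1)
H4 returns [(0, 1)]
= [(0, 1)]

Answer: 1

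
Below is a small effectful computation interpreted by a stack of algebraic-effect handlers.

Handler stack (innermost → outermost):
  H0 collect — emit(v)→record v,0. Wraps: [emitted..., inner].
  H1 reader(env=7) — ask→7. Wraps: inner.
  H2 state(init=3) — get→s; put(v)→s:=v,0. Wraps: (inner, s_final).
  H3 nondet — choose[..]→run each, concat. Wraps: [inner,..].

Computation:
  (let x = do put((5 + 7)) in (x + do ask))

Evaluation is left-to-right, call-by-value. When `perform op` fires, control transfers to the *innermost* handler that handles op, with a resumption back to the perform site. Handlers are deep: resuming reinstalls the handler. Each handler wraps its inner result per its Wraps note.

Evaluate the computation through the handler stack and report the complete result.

Evaluation trace:
put(12) @ H2 ⇒ s:=12
ask @ H1 ⇒ 7
H0 returns [7]
H1 returns [7]
H2 returns ([7], 12)
H3 returns [([7], 12)]
= [([7], 12)]

Answer: [([7], 12)]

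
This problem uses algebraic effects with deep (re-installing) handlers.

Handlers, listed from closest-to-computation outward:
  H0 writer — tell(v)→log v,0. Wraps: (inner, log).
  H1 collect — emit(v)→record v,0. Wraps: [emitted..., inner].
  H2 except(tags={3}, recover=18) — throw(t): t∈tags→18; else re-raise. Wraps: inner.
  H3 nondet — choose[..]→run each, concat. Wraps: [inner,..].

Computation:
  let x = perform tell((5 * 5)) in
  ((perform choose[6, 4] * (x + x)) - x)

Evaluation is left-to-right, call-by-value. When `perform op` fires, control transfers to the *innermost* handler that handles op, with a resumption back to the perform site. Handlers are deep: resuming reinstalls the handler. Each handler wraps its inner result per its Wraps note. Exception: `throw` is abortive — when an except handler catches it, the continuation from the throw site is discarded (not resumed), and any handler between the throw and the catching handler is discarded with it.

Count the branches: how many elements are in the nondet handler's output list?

Answer: 2

Evaluation trace:
tell(25) @ H0 ⇒ log+=25
choose[6, 4] @ H3
  branch[0] choose=6:
    H0 returns (0, (25))
    H1 returns [(0, (25))]
    H2 returns [(0, (25))]
    H3 returns [[(0, (25))]]
  branch[1] choose=4:
    H0 returns (0, (25))
    H1 returns [(0, (25))]
    H2 returns [(0, (25))]
    H3 returns [[(0, (25))]]
= [[(0, (25))], [(0, (25))]]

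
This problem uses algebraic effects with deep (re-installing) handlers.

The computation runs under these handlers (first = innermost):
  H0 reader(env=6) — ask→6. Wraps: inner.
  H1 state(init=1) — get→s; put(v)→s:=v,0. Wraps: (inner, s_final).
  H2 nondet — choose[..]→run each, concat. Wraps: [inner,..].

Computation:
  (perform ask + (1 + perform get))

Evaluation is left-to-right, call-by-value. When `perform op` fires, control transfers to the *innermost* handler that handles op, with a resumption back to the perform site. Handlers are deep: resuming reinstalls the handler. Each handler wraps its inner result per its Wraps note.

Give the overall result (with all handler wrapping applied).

Answer: [(8, 1)]

Working:
ask @ H0 ⇒ 6
get @ H1 ⇒ 1
H0 returns 8
H1 returns (8, 1)
H2 returns [(8, 1)]
= [(8, 1)]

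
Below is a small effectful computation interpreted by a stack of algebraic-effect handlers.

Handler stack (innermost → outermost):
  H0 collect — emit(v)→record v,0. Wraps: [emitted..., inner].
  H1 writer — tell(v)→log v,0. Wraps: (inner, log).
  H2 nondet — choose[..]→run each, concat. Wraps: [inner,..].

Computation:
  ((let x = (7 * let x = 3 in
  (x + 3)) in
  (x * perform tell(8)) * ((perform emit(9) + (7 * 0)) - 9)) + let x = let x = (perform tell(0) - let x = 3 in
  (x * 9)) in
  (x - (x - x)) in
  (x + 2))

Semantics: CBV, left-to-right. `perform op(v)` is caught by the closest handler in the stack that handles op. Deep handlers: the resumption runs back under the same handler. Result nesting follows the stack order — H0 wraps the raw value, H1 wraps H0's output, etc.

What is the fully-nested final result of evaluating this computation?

Answer: [([9, -25], (8, 0))]

Working:
tell(8) @ H1 ⇒ log+=8
emit(9) @ H0 ⇒ out+=9
tell(0) @ H1 ⇒ log+=0
H0 returns [9, -25]
H1 returns ([9, -25], (8, 0))
H2 returns [([9, -25], (8, 0))]
= [([9, -25], (8, 0))]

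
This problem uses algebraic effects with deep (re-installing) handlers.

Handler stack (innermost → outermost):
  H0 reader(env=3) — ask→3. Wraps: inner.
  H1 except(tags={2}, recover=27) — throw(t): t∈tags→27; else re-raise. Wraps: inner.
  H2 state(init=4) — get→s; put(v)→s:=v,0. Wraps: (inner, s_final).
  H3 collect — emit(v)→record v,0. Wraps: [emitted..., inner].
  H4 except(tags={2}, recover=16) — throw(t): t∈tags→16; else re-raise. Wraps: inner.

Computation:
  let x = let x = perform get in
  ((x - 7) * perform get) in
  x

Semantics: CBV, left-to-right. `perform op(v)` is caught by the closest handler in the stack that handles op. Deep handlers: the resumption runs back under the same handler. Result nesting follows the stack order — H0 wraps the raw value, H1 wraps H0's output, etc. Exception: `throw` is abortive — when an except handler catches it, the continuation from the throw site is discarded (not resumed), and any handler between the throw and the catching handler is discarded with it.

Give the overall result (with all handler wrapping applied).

Answer: [(-12, 4)]

Step-by-step:
get @ H2 ⇒ 4
get @ H2 ⇒ 4
H0 returns -12
H1 returns -12
H2 returns (-12, 4)
H3 returns [(-12, 4)]
H4 returns [(-12, 4)]
= [(-12, 4)]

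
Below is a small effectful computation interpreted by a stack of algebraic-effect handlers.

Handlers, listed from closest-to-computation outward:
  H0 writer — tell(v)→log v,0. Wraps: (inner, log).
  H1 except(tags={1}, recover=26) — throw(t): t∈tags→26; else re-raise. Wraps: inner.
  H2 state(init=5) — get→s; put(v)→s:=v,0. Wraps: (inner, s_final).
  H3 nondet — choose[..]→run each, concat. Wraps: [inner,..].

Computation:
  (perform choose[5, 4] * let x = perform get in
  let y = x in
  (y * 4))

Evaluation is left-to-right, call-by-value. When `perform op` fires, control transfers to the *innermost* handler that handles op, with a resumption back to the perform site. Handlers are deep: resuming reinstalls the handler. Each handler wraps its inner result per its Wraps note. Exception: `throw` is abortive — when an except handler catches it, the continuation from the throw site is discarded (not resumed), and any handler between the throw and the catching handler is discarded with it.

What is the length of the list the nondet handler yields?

Evaluation trace:
choose[5, 4] @ H3
  branch[0] choose=5:
    get @ H2 ⇒ 5
    H0 returns (100, ())
    H1 returns (100, ())
    H2 returns ((100, ()), 5)
    H3 returns [((100, ()), 5)]
  branch[1] choose=4:
    get @ H2 ⇒ 5
    H0 returns (80, ())
    H1 returns (80, ())
    H2 returns ((80, ()), 5)
    H3 returns [((80, ()), 5)]
= [((100, ()), 5), ((80, ()), 5)]

Answer: 2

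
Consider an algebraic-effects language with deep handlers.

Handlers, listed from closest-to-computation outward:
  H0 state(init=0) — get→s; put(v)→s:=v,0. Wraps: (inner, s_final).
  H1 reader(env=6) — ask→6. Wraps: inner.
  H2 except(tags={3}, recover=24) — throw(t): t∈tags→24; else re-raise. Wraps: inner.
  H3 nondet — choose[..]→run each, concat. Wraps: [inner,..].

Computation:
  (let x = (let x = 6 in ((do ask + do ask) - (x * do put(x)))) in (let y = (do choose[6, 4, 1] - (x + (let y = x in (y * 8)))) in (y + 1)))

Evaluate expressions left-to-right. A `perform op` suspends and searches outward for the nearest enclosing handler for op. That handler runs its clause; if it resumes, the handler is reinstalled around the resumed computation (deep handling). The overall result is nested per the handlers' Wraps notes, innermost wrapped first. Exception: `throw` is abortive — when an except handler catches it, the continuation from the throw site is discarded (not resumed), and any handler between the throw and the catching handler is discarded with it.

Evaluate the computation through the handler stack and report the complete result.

Evaluation trace:
ask @ H1 ⇒ 6
ask @ H1 ⇒ 6
put(6) @ H0 ⇒ s:=6
choose[6, 4, 1] @ H3
  branch[0] choose=6:
    H0 returns (-101, 6)
    H1 returns (-101, 6)
    H2 returns (-101, 6)
    H3 returns [(-101, 6)]
  branch[1] choose=4:
    H0 returns (-103, 6)
    H1 returns (-103, 6)
    H2 returns (-103, 6)
    H3 returns [(-103, 6)]
  branch[2] choose=1:
    H0 returns (-106, 6)
    H1 returns (-106, 6)
    H2 returns (-106, 6)
    H3 returns [(-106, 6)]
= [(-101, 6), (-103, 6), (-106, 6)]

Answer: [(-101, 6), (-103, 6), (-106, 6)]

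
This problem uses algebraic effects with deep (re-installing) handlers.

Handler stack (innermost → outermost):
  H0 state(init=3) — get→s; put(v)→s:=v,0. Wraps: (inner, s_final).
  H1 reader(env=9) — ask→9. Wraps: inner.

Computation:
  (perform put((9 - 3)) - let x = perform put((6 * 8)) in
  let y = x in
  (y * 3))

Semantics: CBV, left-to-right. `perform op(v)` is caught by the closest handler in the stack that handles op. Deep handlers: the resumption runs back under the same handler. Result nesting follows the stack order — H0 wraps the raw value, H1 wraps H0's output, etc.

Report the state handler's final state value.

Evaluation trace:
put(6) @ H0 ⇒ s:=6
put(48) @ H0 ⇒ s:=48
H0 returns (0, 48)
H1 returns (0, 48)
= (0, 48)

Answer: 48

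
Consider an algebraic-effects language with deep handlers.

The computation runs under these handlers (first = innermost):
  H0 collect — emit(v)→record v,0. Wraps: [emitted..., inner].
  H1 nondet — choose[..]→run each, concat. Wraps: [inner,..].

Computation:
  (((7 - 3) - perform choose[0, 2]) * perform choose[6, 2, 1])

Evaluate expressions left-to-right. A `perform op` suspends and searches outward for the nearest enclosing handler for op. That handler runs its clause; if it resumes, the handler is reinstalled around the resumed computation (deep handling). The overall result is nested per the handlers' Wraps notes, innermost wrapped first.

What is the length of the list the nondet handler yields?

Evaluation trace:
choose[0, 2] @ H1
  branch[0] choose=0:
    choose[6, 2, 1] @ H1
      branch[0] choose=6:
        H0 returns [24]
        H1 returns [[24]]
      branch[1] choose=2:
        H0 returns [8]
        H1 returns [[8]]
      branch[2] choose=1:
        H0 returns [4]
        H1 returns [[4]]
  branch[1] choose=2:
    choose[6, 2, 1] @ H1
      branch[0] choose=6:
        H0 returns [12]
        H1 returns [[12]]
      branch[1] choose=2:
        H0 returns [4]
        H1 returns [[4]]
      branch[2] choose=1:
        H0 returns [2]
        H1 returns [[2]]
= [[24], [8], [4], [12], [4], [2]]

Answer: 6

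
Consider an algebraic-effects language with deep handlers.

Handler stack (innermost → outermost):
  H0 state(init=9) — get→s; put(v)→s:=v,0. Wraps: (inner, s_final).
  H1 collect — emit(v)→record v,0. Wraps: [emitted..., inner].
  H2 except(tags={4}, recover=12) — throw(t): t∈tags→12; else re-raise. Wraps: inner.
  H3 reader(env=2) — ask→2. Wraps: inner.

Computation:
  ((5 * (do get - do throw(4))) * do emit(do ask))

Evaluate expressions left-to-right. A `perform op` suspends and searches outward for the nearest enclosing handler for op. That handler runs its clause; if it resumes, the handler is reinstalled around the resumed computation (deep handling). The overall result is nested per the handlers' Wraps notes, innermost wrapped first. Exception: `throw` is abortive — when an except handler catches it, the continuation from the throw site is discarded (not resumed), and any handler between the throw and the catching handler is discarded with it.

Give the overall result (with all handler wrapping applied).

Answer: 12

Working:
get @ H0 ⇒ 9
throw(4) @ H2 caught ⇒ 12
H3 returns 12
= 12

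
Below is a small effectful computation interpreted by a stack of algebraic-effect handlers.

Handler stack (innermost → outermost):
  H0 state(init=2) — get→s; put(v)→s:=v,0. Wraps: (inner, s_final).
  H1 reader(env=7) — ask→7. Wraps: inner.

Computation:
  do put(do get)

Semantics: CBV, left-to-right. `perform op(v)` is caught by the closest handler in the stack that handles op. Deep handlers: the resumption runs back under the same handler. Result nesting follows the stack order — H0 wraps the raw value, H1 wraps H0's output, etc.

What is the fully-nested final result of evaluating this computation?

Evaluation trace:
get @ H0 ⇒ 2
put(2) @ H0 ⇒ s:=2
H0 returns (0, 2)
H1 returns (0, 2)
= (0, 2)

Answer: (0, 2)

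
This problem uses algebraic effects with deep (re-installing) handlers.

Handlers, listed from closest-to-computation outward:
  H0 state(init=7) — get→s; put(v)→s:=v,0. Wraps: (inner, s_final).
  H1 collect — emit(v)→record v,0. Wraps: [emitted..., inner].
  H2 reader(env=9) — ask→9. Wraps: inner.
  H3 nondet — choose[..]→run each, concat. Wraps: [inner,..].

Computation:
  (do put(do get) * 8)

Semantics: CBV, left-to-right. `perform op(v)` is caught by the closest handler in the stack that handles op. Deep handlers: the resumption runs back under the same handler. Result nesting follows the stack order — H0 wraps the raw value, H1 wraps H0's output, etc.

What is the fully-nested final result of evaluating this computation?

Answer: [[(0, 7)]]

Working:
get @ H0 ⇒ 7
put(7) @ H0 ⇒ s:=7
H0 returns (0, 7)
H1 returns [(0, 7)]
H2 returns [(0, 7)]
H3 returns [[(0, 7)]]
= [[(0, 7)]]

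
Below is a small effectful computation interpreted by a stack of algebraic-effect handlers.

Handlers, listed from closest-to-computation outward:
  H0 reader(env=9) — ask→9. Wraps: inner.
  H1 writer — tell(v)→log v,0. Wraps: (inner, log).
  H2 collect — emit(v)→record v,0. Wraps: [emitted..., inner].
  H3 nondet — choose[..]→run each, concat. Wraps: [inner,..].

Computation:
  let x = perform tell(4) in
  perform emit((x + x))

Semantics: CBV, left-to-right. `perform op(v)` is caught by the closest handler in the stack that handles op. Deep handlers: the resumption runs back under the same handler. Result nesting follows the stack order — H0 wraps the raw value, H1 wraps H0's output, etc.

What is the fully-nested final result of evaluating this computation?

Step-by-step:
tell(4) @ H1 ⇒ log+=4
emit(0) @ H2 ⇒ out+=0
H0 returns 0
H1 returns (0, (4))
H2 returns [0, (0, (4))]
H3 returns [[0, (0, (4))]]
= [[0, (0, (4))]]

Answer: [[0, (0, (4))]]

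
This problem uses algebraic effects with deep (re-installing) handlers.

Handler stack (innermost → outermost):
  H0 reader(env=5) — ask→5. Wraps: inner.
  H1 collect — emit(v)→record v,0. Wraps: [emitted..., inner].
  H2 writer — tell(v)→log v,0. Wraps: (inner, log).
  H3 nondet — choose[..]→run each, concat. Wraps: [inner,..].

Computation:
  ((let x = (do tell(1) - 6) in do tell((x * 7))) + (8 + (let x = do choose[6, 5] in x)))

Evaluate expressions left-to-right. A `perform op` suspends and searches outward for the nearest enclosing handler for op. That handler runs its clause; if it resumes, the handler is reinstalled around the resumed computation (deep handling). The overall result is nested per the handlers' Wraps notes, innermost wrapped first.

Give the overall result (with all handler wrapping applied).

Answer: [([14], (1, -42)), ([13], (1, -42))]

Working:
tell(1) @ H2 ⇒ log+=1
tell(-42) @ H2 ⇒ log+=-42
choose[6, 5] @ H3
  branch[0] choose=6:
    H0 returns 14
    H1 returns [14]
    H2 returns ([14], (1, -42))
    H3 returns [([14], (1, -42))]
  branch[1] choose=5:
    H0 returns 13
    H1 returns [13]
    H2 returns ([13], (1, -42))
    H3 returns [([13], (1, -42))]
= [([14], (1, -42)), ([13], (1, -42))]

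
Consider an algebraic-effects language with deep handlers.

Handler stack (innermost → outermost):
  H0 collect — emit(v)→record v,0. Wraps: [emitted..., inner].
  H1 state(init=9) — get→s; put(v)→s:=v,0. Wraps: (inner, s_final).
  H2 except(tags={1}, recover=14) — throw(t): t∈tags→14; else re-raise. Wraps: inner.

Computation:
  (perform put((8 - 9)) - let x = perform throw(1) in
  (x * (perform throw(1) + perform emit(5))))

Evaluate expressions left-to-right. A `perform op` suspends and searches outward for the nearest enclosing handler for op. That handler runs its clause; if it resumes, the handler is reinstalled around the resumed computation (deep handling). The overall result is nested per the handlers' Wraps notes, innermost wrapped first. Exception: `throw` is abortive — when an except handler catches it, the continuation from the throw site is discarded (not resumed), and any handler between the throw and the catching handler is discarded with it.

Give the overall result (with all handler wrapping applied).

Step-by-step:
put(-1) @ H1 ⇒ s:=-1
throw(1) @ H2 caught ⇒ 14
= 14

Answer: 14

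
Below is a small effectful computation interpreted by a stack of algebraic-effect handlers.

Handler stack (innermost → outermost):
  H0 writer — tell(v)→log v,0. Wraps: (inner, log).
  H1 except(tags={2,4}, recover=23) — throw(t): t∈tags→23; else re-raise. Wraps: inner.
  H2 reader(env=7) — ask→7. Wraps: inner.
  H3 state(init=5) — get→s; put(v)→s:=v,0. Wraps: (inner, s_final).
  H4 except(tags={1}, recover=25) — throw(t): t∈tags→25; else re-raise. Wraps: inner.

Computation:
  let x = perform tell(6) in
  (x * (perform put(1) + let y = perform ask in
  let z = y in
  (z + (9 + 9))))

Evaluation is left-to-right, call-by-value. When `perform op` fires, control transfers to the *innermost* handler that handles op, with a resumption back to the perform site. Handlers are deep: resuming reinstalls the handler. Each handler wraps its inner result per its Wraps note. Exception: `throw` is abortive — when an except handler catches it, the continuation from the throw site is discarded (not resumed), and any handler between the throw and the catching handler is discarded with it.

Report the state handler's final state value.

Evaluation trace:
tell(6) @ H0 ⇒ log+=6
put(1) @ H3 ⇒ s:=1
ask @ H2 ⇒ 7
H0 returns (0, (6))
H1 returns (0, (6))
H2 returns (0, (6))
H3 returns ((0, (6)), 1)
H4 returns ((0, (6)), 1)
= ((0, (6)), 1)

Answer: 1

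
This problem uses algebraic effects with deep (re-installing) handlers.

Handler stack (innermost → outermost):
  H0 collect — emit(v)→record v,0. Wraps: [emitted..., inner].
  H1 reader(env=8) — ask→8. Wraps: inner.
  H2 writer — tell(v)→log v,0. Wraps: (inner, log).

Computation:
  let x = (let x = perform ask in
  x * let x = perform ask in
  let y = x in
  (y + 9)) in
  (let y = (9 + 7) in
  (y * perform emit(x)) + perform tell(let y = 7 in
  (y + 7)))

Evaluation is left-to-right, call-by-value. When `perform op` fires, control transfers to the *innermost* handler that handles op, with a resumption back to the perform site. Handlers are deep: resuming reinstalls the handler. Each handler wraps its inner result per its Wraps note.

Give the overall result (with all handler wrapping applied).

Answer: ([136, 0], (14))

Step-by-step:
ask @ H1 ⇒ 8
ask @ H1 ⇒ 8
emit(136) @ H0 ⇒ out+=136
tell(14) @ H2 ⇒ log+=14
H0 returns [136, 0]
H1 returns [136, 0]
H2 returns ([136, 0], (14))
= ([136, 0], (14))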